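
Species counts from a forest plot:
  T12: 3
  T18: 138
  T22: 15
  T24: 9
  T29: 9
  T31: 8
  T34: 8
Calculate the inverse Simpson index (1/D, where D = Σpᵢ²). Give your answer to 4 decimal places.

Total N = 3+138+15+9+9+8+8 = 190, so the proportions are 0.0157895, 0.7263158, 0.0789474, 0.0473684, 0.0473684, 0.0421053, 0.0421053 (working shown to 7 dp, full precision carried).
D = 0.0157895² + 0.7263158² + 0.0789474² + 0.0473684² + 0.0473684² + 0.0421053² + 0.0421053² = 0.0002493 + 0.5275346 + 0.0062327 + 0.0022438 + 0.0022438 + 0.0017729 + 0.0017729 = 0.5420499.
So 1/D = 1.844849, i.e. 1.8448 to 4 decimal places.

1.8448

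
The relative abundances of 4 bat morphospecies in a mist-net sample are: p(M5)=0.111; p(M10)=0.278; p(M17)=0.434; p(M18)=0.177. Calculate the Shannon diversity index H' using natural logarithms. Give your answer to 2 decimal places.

1.27

Each pᵢ ln pᵢ term (working shown to 4 dp, full precision carried): 0.111×(-2.1982)=-0.2440, 0.278×(-1.2801)=-0.3559, 0.434×(-0.8347)=-0.3623, 0.177×(-1.7316)=-0.3065.
Sum = -1.2686, so H' = 1.27.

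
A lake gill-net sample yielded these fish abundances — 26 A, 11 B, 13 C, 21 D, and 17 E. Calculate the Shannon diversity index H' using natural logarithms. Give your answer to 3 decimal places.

1.562

Total N = 26+11+13+21+17 = 88, so the proportions are 0.29545, 0.125, 0.14773, 0.23864, 0.19318 (working shown to 5 dp, full precision carried).
Each pᵢ ln pᵢ term: 0.29545×(-1.21924)=-0.36023, 0.125×(-2.07944)=-0.25993, 0.14773×(-1.91239)=-0.28251, 0.23864×(-1.43281)=-0.34192, 0.19318×(-1.64412)=-0.31761.
Sum = -1.56221, so H' = 1.562.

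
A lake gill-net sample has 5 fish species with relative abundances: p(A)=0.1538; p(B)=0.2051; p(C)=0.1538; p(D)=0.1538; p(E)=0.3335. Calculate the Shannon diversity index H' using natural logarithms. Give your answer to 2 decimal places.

1.55

Each pᵢ ln pᵢ term (working shown to 4 dp, full precision carried): 0.1538×(-1.8721)=-0.2879, 0.2051×(-1.5843)=-0.3249, 0.1538×(-1.8721)=-0.2879, 0.1538×(-1.8721)=-0.2879, 0.3335×(-1.0981)=-0.3662.
Sum = -1.5549, so H' = 1.55.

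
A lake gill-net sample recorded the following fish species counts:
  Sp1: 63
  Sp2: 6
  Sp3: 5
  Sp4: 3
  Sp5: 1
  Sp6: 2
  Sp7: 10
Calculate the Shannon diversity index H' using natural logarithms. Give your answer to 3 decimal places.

Total N = 63+6+5+3+1+2+10 = 90, so the proportions are 0.7, 0.06667, 0.05556, 0.03333, 0.01111, 0.02222, 0.11111 (working shown to 5 dp, full precision carried).
Each pᵢ ln pᵢ term: 0.7×(-0.35667)=-0.24967, 0.06667×(-2.70805)=-0.18054, 0.05556×(-2.89037)=-0.16058, 0.03333×(-3.40120)=-0.11337, 0.01111×(-4.49981)=-0.05000, 0.02222×(-3.80666)=-0.08459, 0.11111×(-2.19722)=-0.24414.
Sum = -1.08289, so H' = 1.083.

1.083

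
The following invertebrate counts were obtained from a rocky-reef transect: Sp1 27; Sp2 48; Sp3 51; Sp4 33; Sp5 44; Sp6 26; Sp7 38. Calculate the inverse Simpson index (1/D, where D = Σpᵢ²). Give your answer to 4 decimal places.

Total N = 27+48+51+33+44+26+38 = 267, so the proportions are 0.1011236, 0.17977528, 0.19101124, 0.12359551, 0.16479401, 0.09737828, 0.1423221 (working shown to 8 dp, full precision carried).
D = 0.1011236² + 0.17977528² + 0.19101124² + 0.12359551² + 0.16479401² + 0.09737828² + 0.1423221² = 0.01022598 + 0.03231915 + 0.03648529 + 0.01527585 + 0.02715706 + 0.00948253 + 0.02025558 = 0.15120145.
So 1/D = 6.613693, i.e. 6.6137 to 4 decimal places.

6.6137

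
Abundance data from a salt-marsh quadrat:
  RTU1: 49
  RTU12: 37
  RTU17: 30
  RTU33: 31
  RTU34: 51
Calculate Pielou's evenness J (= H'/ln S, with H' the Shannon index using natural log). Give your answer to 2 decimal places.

0.98

Total N = 49+37+30+31+51 = 198, so the proportions are 0.2475, 0.1869, 0.1515, 0.1566, 0.2576 (working shown to 4 dp, full precision carried).
H' = −Σ pᵢ ln pᵢ = −((-0.3456) + (-0.3134) + (-0.2859) + (-0.2903) + (-0.3494)) = 1.5847.
With S = 5 species, ln S = 1.6094, so J = 1.5847/1.6094 = 0.9846, i.e. 0.98 to 2 decimal places.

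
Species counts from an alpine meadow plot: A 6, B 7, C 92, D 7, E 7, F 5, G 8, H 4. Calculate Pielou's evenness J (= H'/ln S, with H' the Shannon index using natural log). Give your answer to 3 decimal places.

0.602

Total N = 6+7+92+7+7+5+8+4 = 136, so the proportions are 0.04412, 0.05147, 0.67647, 0.05147, 0.05147, 0.03676, 0.05882, 0.02941 (working shown to 5 dp, full precision carried).
H' = −Σ pᵢ ln pᵢ = −((-0.13769) + (-0.15270) + (-0.26441) + (-0.15270) + (-0.15270) + (-0.12144) + (-0.16666) + (-0.10372)) = 1.25201.
With S = 8 species, ln S = 2.07944, so J = 1.25201/2.07944 = 0.60209, i.e. 0.602 to 3 decimal places.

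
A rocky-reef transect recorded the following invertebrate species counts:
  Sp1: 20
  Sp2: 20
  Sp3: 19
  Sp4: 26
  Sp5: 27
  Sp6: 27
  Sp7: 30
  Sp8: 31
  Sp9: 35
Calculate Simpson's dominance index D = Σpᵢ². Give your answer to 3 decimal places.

Total N = 20+20+19+26+27+27+30+31+35 = 235, so the proportions are 0.08511, 0.08511, 0.08085, 0.11064, 0.11489, 0.11489, 0.12766, 0.13191, 0.14894 (working shown to 5 dp, full precision carried).
D = 0.08511² + 0.08511² + 0.08085² + 0.11064² + 0.11489² + 0.11489² + 0.12766² + 0.13191² + 0.14894² = 0.00724 + 0.00724 + 0.00654 + 0.01224 + 0.01320 + 0.01320 + 0.01630 + 0.01740 + 0.02218 = 0.11555.
To 3 decimal places, D = 0.116.

0.116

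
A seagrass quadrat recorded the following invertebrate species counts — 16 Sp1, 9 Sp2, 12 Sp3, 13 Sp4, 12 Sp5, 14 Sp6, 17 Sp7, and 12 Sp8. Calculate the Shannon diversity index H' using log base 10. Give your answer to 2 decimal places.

Total N = 16+9+12+13+12+14+17+12 = 105, so the proportions are 0.1524, 0.0857, 0.1143, 0.1238, 0.1143, 0.1333, 0.1619, 0.1143 (working shown to 4 dp, full precision carried).
Each pᵢ log₁₀ pᵢ term: 0.1524×(-0.8171)=-0.1245, 0.0857×(-1.0669)=-0.0915, 0.1143×(-0.9420)=-0.1077, 0.1238×(-0.9072)=-0.1123, 0.1143×(-0.9420)=-0.1077, 0.1333×(-0.8751)=-0.1167, 0.1619×(-0.7907)=-0.1280, 0.1143×(-0.9420)=-0.1077.
Sum = -0.8960, so H' = 0.90.

0.90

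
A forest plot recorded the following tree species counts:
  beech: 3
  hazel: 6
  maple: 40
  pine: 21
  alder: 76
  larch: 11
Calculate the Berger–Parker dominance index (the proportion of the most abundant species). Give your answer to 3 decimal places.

Total N = 3+6+40+21+76+11 = 157, so the proportions are 0.01911, 0.03822, 0.25478, 0.13376, 0.48408, 0.07006 (working shown to 5 dp, full precision carried).
The largest proportion is 0.48408, i.e. d = 0.484 to 3 decimal places.

0.484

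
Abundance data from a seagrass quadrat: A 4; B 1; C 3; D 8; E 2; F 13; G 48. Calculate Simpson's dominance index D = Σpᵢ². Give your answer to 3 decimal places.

Total N = 4+1+3+8+2+13+48 = 79, so the proportions are 0.05063, 0.01266, 0.03797, 0.10127, 0.02532, 0.16456, 0.60759 (working shown to 5 dp, full precision carried).
D = 0.05063² + 0.01266² + 0.03797² + 0.10127² + 0.02532² + 0.16456² + 0.60759² = 0.00256 + 0.00016 + 0.00144 + 0.01025 + 0.00064 + 0.02708 + 0.36917 = 0.41131.
To 3 decimal places, D = 0.411.

0.411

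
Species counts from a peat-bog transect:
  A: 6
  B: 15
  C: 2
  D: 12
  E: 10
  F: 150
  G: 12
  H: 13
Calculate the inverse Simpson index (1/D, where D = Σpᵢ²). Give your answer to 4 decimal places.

Total N = 6+15+2+12+10+150+12+13 = 220, so the proportions are 0.0272727, 0.0681818, 0.0090909, 0.0545455, 0.0454545, 0.6818182, 0.0545455, 0.0590909 (working shown to 7 dp, full precision carried).
D = 0.0272727² + 0.0681818² + 0.0090909² + 0.0545455² + 0.0454545² + 0.6818182² + 0.0545455² + 0.0590909² = 0.0007438 + 0.0046488 + 0.0000826 + 0.0029752 + 0.0020661 + 0.4648760 + 0.0029752 + 0.0034917 = 0.4818595.
So 1/D = 2.075294, i.e. 2.0753 to 4 decimal places.

2.0753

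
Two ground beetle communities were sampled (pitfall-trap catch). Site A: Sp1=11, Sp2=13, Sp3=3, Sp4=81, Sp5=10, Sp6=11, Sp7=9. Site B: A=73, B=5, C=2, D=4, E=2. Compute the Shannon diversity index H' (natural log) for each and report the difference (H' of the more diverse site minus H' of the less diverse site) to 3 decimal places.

Site A: N=138, proportions 0.07971, 0.0942, 0.02174, 0.58696, 0.07246, 0.07971, 0.06522, giving H' = 1.38997 (working shown to 5 dp, full precision carried).
Site B: N=86, proportions 0.84884, 0.05814, 0.02326, 0.04651, 0.02326, giving H' = 0.62216.
Difference = |1.38997 − 0.62216| = 0.76781, i.e. 0.768 to 3 decimal places.

0.768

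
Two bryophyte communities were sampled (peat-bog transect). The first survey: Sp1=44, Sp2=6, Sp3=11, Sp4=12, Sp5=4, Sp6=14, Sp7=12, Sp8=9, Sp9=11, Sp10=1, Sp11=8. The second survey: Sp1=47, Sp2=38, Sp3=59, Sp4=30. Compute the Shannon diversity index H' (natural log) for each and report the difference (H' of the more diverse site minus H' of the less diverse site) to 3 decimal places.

0.735

The first survey: N=132, proportions 0.33333, 0.04545, 0.08333, 0.09091, 0.0303, 0.10606, 0.09091, 0.06818, 0.08333, 0.00758, 0.06061, giving H' = 2.09076 (working shown to 5 dp, full precision carried).
The second survey: N=174, proportions 0.27011, 0.21839, 0.33908, 0.17241, giving H' = 1.35563.
Difference = |2.09076 − 1.35563| = 0.73513, i.e. 0.735 to 3 decimal places.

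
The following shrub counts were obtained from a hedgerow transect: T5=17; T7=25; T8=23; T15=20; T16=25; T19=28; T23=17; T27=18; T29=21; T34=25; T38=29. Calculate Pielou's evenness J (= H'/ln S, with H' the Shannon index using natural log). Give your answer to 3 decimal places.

Total N = 17+25+23+20+25+28+17+18+21+25+29 = 248, so the proportions are 0.06855, 0.10081, 0.09274, 0.08065, 0.10081, 0.1129, 0.06855, 0.07258, 0.08468, 0.10081, 0.11694 (working shown to 5 dp, full precision carried).
H' = −Σ pᵢ ln pᵢ = −((-0.18372) + (-0.23131) + (-0.22053) + (-0.20304) + (-0.23131) + (-0.24627) + (-0.18372) + (-0.19038) + (-0.20906) + (-0.23131) + (-0.25096)) = 2.38161.
With S = 11 species, ln S = 2.39790, so J = 2.38161/2.39790 = 0.99321, i.e. 0.993 to 3 decimal places.

0.993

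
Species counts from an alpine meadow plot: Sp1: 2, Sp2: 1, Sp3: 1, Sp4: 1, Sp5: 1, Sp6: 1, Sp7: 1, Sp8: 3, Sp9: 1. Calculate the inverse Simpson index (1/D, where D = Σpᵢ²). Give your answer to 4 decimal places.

Total N = 2+1+1+1+1+1+1+3+1 = 12, so the proportions are 0.16666667, 0.08333333, 0.08333333, 0.08333333, 0.08333333, 0.08333333, 0.08333333, 0.25, 0.08333333 (working shown to 8 dp, full precision carried).
D = 0.16666667² + 0.08333333² + 0.08333333² + 0.08333333² + 0.08333333² + 0.08333333² + 0.08333333² + 0.25² + 0.08333333² = 0.02777778 + 0.00694444 + 0.00694444 + 0.00694444 + 0.00694444 + 0.00694444 + 0.00694444 + 0.06250000 + 0.00694444 = 0.13888889.
So 1/D = 7.200000, i.e. 7.2000 to 4 decimal places.

7.2000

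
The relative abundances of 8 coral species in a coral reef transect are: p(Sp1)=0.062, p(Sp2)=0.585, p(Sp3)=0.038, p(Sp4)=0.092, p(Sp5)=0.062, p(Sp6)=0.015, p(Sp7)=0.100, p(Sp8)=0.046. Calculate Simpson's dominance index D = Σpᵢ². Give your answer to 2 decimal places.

D = 0.062² + 0.585² + 0.038² + 0.092² + 0.062² + 0.015² + 0.1² + 0.046² = 0.0038 + 0.3422 + 0.0014 + 0.0085 + 0.0038 + 0.0002 + 0.0100 + 0.0021 = 0.3722 (working shown to 4 dp, full precision carried).
To 2 decimal places, D = 0.37.

0.37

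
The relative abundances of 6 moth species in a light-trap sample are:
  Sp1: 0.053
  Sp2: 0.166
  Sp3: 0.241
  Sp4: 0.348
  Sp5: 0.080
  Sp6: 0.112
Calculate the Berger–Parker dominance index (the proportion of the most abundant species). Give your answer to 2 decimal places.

The largest proportion is 0.348, i.e. d = 0.35 to 2 decimal places.

0.35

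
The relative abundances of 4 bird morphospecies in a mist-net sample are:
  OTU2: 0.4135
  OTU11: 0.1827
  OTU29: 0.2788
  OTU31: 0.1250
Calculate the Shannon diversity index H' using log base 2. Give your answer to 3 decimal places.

1.864

Each pᵢ log₂ pᵢ term (working shown to 5 dp, full precision carried): 0.4135×(-1.27404)=-0.52682, 0.1827×(-2.45245)=-0.44806, 0.2788×(-1.84270)=-0.51374, 0.125×(-3.00000)=-0.37500.
Sum = -1.86362, so H' = 1.864.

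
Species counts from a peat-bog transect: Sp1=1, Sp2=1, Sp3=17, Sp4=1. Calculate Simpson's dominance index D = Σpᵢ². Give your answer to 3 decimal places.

Total N = 1+1+17+1 = 20, so the proportions are 0.05, 0.05, 0.85, 0.05 (working shown to 5 dp, full precision carried).
D = 0.05² + 0.05² + 0.85² + 0.05² = 0.00250 + 0.00250 + 0.72250 + 0.00250 = 0.73000.
To 3 decimal places, D = 0.730.

0.730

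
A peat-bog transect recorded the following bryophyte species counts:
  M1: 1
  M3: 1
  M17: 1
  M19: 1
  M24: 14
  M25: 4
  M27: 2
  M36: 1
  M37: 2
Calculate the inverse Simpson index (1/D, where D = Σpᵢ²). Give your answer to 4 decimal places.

Total N = 1+1+1+1+14+4+2+1+2 = 27, so the proportions are 0.03703704, 0.03703704, 0.03703704, 0.03703704, 0.51851852, 0.14814815, 0.07407407, 0.03703704, 0.07407407 (working shown to 8 dp, full precision carried).
D = 0.03703704² + 0.03703704² + 0.03703704² + 0.03703704² + 0.51851852² + 0.14814815² + 0.07407407² + 0.03703704² + 0.07407407² = 0.00137174 + 0.00137174 + 0.00137174 + 0.00137174 + 0.26886145 + 0.02194787 + 0.00548697 + 0.00137174 + 0.00548697 = 0.30864198.
So 1/D = 3.240000, i.e. 3.2400 to 4 decimal places.

3.2400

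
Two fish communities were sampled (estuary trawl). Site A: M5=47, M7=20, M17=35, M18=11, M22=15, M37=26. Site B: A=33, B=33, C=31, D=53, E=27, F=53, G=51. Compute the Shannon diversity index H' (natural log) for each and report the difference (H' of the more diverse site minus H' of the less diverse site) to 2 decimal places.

Site A: N=154, proportions 0.3052, 0.1299, 0.2273, 0.0714, 0.0974, 0.1688, giving H' = 1.6797 (working shown to 4 dp, full precision carried).
Site B: N=281, proportions 0.1174, 0.1174, 0.1103, 0.1886, 0.0961, 0.1886, 0.1815, giving H' = 1.9103.
Difference = |1.6797 − 1.9103| = 0.2306, i.e. 0.23 to 2 decimal places.

0.23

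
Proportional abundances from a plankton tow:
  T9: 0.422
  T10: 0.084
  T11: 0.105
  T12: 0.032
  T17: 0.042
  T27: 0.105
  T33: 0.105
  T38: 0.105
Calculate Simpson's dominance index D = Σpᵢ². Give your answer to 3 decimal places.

D = 0.422² + 0.084² + 0.105² + 0.032² + 0.042² + 0.105² + 0.105² + 0.105² = 0.17808 + 0.00706 + 0.01102 + 0.00102 + 0.00176 + 0.01102 + 0.01102 + 0.01102 = 0.23203 (working shown to 5 dp, full precision carried).
To 3 decimal places, D = 0.232.

0.232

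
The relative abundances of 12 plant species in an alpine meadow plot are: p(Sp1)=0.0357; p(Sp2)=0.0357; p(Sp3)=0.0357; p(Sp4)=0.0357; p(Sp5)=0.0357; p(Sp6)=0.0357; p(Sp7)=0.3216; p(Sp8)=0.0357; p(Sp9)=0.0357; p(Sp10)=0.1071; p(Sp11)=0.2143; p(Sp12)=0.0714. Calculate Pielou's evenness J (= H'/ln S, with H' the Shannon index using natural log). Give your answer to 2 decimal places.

0.83

H' = −Σ pᵢ ln pᵢ = −((-0.1190) + (-0.1190) + (-0.1190) + (-0.1190) + (-0.1190) + (-0.1190) + (-0.3648) + (-0.1190) + (-0.1190) + (-0.2393) + (-0.3301) + (-0.1885)) = 2.0745 (working shown to 4 dp, full precision carried).
With S = 12 species, ln S = 2.4849, so J = 2.0745/2.4849 = 0.8348, i.e. 0.83 to 2 decimal places.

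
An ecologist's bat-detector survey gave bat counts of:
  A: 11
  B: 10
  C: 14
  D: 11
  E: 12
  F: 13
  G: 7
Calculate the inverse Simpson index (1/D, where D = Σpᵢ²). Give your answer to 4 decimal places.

6.7600

Total N = 11+10+14+11+12+13+7 = 78, so the proportions are 0.14102564, 0.12820513, 0.17948718, 0.14102564, 0.15384615, 0.16666667, 0.08974359 (working shown to 8 dp, full precision carried).
D = 0.14102564² + 0.12820513² + 0.17948718² + 0.14102564² + 0.15384615² + 0.16666667² + 0.08974359² = 0.01988823 + 0.01643655 + 0.03221565 + 0.01988823 + 0.02366864 + 0.02777778 + 0.00805391 = 0.14792899.
So 1/D = 6.760000, i.e. 6.7600 to 4 decimal places.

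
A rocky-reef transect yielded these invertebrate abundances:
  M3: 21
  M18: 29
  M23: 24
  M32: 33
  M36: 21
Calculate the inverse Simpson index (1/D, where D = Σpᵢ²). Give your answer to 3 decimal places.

4.836

Total N = 21+29+24+33+21 = 128, so the proportions are 0.1640625, 0.2265625, 0.1875, 0.2578125, 0.1640625 (working shown to 7 dp, full precision carried).
D = 0.1640625² + 0.2265625² + 0.1875² + 0.2578125² + 0.1640625² = 0.0269165 + 0.0513306 + 0.0351562 + 0.0664673 + 0.0269165 = 0.2067871.
So 1/D = 4.83589, i.e. 4.836 to 3 decimal places.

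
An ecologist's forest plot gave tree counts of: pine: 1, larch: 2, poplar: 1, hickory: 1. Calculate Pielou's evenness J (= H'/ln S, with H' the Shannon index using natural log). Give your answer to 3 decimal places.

Total N = 1+2+1+1 = 5, so the proportions are 0.2, 0.4, 0.2, 0.2 (working shown to 5 dp, full precision carried).
H' = −Σ pᵢ ln pᵢ = −((-0.32189) + (-0.36652) + (-0.32189) + (-0.32189)) = 1.33218.
With S = 4 species, ln S = 1.38629, so J = 1.33218/1.38629 = 0.96096, i.e. 0.961 to 3 decimal places.

0.961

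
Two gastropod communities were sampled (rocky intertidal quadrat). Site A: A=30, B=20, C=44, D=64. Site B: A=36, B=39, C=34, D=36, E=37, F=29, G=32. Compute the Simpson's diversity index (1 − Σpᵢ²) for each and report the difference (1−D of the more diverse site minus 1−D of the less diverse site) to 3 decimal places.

Site A: N=158, proportions 0.18987, 0.12658, 0.27848, 0.40506, giving 1−D = 0.70630 (working shown to 5 dp, full precision carried).
Site B: N=243, proportions 0.14815, 0.16049, 0.13992, 0.14815, 0.15226, 0.11934, 0.13169, giving 1−D = 0.85600.
Difference = |0.70630 − 0.85600| = 0.14970, i.e. 0.150 to 3 decimal places.

0.150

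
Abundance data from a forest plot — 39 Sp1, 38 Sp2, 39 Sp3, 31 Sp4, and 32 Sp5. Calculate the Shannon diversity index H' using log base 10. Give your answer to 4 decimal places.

Total N = 39+38+39+31+32 = 179, so the proportions are 0.217877, 0.212291, 0.217877, 0.173184, 0.178771 (working shown to 6 dp, full precision carried).
Each pᵢ log₁₀ pᵢ term: 0.217877×(-0.661788)=-0.144189, 0.212291×(-0.673069)=-0.142886, 0.217877×(-0.661788)=-0.144189, 0.173184×(-0.761491)=-0.131878, 0.178771×(-0.747703)=-0.133668.
Sum = -0.696809, so H' = 0.6968.

0.6968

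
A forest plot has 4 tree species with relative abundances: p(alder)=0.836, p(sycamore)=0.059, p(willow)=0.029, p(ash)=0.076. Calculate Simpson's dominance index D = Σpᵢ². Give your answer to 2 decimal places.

0.71

D = 0.836² + 0.059² + 0.029² + 0.076² = 0.6989 + 0.0035 + 0.0008 + 0.0058 = 0.7090 (working shown to 4 dp, full precision carried).
To 2 decimal places, D = 0.71.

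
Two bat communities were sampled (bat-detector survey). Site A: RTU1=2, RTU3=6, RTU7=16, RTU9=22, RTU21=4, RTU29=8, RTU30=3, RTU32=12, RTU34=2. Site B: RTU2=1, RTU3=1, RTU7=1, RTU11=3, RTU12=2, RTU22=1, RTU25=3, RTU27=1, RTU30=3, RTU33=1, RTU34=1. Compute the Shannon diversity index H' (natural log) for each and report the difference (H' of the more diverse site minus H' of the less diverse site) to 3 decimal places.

Site A: N=75, proportions 0.02667, 0.08, 0.21333, 0.29333, 0.05333, 0.10667, 0.04, 0.16, 0.02667, giving H' = 1.90172 (working shown to 5 dp, full precision carried).
Site B: N=18, proportions 0.05556, 0.05556, 0.05556, 0.16667, 0.11111, 0.05556, 0.16667, 0.05556, 0.16667, 0.05556, 0.05556, giving H' = 2.26405.
Difference = |1.90172 − 2.26405| = 0.36233, i.e. 0.362 to 3 decimal places.

0.362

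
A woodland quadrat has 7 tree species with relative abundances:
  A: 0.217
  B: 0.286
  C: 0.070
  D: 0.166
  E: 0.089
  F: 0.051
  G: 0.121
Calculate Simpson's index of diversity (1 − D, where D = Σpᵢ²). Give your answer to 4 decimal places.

0.8135

D = 0.217² + 0.286² + 0.07² + 0.166² + 0.089² + 0.051² + 0.121² = 0.047089 + 0.081796 + 0.004900 + 0.027556 + 0.007921 + 0.002601 + 0.014641 = 0.186504 (working shown to 6 dp, full precision carried).
So 1 − D = 0.813496, i.e. 0.8135 to 4 decimal places.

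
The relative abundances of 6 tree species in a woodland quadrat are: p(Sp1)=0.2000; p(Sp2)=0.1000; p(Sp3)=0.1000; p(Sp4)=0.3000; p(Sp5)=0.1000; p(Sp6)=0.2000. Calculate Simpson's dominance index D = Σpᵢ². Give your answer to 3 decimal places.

0.200

D = 0.2² + 0.1² + 0.1² + 0.3² + 0.1² + 0.2² = 0.04000 + 0.01000 + 0.01000 + 0.09000 + 0.01000 + 0.04000 = 0.20000 (working shown to 5 dp, full precision carried).
To 3 decimal places, D = 0.200.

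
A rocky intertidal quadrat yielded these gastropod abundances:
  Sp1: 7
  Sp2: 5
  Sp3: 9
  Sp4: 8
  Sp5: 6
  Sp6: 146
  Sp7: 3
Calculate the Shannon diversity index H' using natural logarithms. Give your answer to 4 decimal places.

Total N = 7+5+9+8+6+146+3 = 184, so the proportions are 0.038043, 0.027174, 0.048913, 0.043478, 0.032609, 0.793478, 0.016304 (working shown to 6 dp, full precision carried).
Each pᵢ ln pᵢ term: 0.038043×(-3.269026)=-0.124365, 0.027174×(-3.605498)=-0.097975, 0.048913×(-3.017711)=-0.147605, 0.043478×(-3.135494)=-0.136326, 0.032609×(-3.423176)=-0.111625, 0.793478×(-0.231329)=-0.183555, 0.016304×(-4.116323)=-0.067114.
Sum = -0.868566, so H' = 0.8686.

0.8686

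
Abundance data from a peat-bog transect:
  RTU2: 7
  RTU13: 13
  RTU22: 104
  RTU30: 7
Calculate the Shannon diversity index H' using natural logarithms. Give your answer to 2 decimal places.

0.73

Total N = 7+13+104+7 = 131, so the proportions are 0.0534, 0.0992, 0.7939, 0.0534 (working shown to 4 dp, full precision carried).
Each pᵢ ln pᵢ term: 0.0534×(-2.9293)=-0.1565, 0.0992×(-2.3102)=-0.2293, 0.7939×(-0.2308)=-0.1832, 0.0534×(-2.9293)=-0.1565.
Sum = -0.7256, so H' = 0.73.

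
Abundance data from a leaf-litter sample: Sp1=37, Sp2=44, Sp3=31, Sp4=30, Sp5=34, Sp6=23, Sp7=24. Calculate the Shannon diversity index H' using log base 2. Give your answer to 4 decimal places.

Total N = 37+44+31+30+34+23+24 = 223, so the proportions are 0.165919, 0.197309, 0.139013, 0.134529, 0.152466, 0.103139, 0.107623 (working shown to 6 dp, full precision carried).
Each pᵢ log₂ pᵢ term: 0.165919×(-2.591447)=-0.429971, 0.197309×(-2.341468)=-0.461994, 0.139013×(-2.846704)=-0.395730, 0.134529×(-2.894009)=-0.389329, 0.152466×(-2.713437)=-0.413708, 0.103139×(-3.277338)=-0.338021, 0.107623×(-3.215937)=-0.346110.
Sum = -2.774863, so H' = 2.7749.

2.7749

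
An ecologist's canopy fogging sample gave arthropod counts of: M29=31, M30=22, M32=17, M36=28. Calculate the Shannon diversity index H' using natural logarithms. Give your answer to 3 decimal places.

Total N = 31+22+17+28 = 98, so the proportions are 0.31633, 0.22449, 0.17347, 0.28571 (working shown to 5 dp, full precision carried).
Each pᵢ ln pᵢ term: 0.31633×(-1.15098)=-0.36409, 0.22449×(-1.49393)=-0.33537, 0.17347×(-1.75175)=-0.30388, 0.28571×(-1.25276)=-0.35793.
Sum = -1.36126, so H' = 1.361.

1.361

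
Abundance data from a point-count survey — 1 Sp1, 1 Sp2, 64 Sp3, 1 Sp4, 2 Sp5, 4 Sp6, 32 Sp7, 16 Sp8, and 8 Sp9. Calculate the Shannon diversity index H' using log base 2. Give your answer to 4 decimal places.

2.0345

Total N = 1+1+64+1+2+4+32+16+8 = 129, so the proportions are 0.007752, 0.007752, 0.496124, 0.007752, 0.015504, 0.031008, 0.248062, 0.124031, 0.062016 (working shown to 6 dp, full precision carried).
Each pᵢ log₂ pᵢ term: 0.007752×(-7.011227)=-0.054351, 0.007752×(-7.011227)=-0.054351, 0.496124×(-1.011227)=-0.501694, 0.007752×(-7.011227)=-0.054351, 0.015504×(-6.011227)=-0.093197, 0.031008×(-5.011227)=-0.155387, 0.248062×(-2.011227)=-0.498909, 0.124031×(-3.011227)=-0.373486, 0.062016×(-4.011227)=-0.248758.
Sum = -2.034483, so H' = 2.0345.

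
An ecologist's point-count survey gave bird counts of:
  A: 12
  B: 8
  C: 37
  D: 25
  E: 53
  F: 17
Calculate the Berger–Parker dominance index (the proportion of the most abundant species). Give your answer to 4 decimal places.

Total N = 12+8+37+25+53+17 = 152, so the proportions are 0.078947, 0.052632, 0.243421, 0.164474, 0.348684, 0.111842 (working shown to 6 dp, full precision carried).
The largest proportion is 0.348684, i.e. d = 0.3487 to 4 decimal places.

0.3487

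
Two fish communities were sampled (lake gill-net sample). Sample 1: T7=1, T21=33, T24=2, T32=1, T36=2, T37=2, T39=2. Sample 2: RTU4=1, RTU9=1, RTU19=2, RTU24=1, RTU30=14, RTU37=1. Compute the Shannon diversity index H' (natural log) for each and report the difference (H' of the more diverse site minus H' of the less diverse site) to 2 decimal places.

Sample 1: N=43, proportions 0.0233, 0.7674, 0.0465, 0.0233, 0.0465, 0.0465, 0.0465, giving H' = 0.9489 (working shown to 4 dp, full precision carried).
Sample 2: N=20, proportions 0.05, 0.05, 0.1, 0.05, 0.7, 0.05, giving H' = 1.0791.
Difference = |0.9489 − 1.0791| = 0.1302, i.e. 0.13 to 2 decimal places.

0.13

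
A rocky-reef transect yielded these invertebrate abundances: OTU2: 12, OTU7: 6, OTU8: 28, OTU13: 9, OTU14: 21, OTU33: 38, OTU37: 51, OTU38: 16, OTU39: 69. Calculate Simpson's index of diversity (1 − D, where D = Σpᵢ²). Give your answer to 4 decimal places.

Total N = 12+6+28+9+21+38+51+16+69 = 250, so the proportions are 0.048, 0.024, 0.112, 0.036, 0.084, 0.152, 0.204, 0.064, 0.276 (working shown to 6 dp, full precision carried).
D = 0.048² + 0.024² + 0.112² + 0.036² + 0.084² + 0.152² + 0.204² + 0.064² + 0.276² = 0.002304 + 0.000576 + 0.012544 + 0.001296 + 0.007056 + 0.023104 + 0.041616 + 0.004096 + 0.076176 = 0.168768.
So 1 − D = 0.831232, i.e. 0.8312 to 4 decimal places.

0.8312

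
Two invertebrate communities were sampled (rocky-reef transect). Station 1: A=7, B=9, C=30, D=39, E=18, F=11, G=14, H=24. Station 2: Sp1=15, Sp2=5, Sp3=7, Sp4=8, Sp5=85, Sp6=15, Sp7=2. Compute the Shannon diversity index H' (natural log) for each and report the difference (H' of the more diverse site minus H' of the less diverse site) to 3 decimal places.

Station 1: N=152, proportions 0.046053, 0.059211, 0.197368, 0.256579, 0.118421, 0.072368, 0.092105, 0.157895, giving H' = 1.932204 (working shown to 6 dp, full precision carried).
Station 2: N=137, proportions 0.109489, 0.036496, 0.051095, 0.058394, 0.620438, 0.109489, 0.014599, giving H' = 1.280877.
Difference = |1.932204 − 1.280877| = 0.651327, i.e. 0.651 to 3 decimal places.

0.651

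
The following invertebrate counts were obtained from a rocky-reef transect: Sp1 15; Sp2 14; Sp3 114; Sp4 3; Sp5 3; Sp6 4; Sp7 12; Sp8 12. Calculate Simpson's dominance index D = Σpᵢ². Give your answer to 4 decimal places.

0.4385

Total N = 15+14+114+3+3+4+12+12 = 177, so the proportions are 0.084746, 0.079096, 0.644068, 0.016949, 0.016949, 0.022599, 0.067797, 0.067797 (working shown to 6 dp, full precision carried).
D = 0.084746² + 0.079096² + 0.644068² + 0.016949² + 0.016949² + 0.022599² + 0.067797² + 0.067797² = 0.007182 + 0.006256 + 0.414823 + 0.000287 + 0.000287 + 0.000511 + 0.004596 + 0.004596 = 0.438539.
To 4 decimal places, D = 0.4385.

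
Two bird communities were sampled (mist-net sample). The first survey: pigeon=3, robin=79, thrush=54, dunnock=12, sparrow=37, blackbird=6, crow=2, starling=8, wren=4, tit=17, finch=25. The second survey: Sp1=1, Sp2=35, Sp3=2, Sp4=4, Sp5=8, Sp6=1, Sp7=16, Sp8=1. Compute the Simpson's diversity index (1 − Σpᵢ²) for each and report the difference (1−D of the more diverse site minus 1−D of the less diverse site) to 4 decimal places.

The first survey: N=247, proportions 0.012146, 0.319838, 0.218623, 0.048583, 0.149798, 0.024291, 0.008097, 0.032389, 0.016194, 0.068826, 0.101215, giving 1−D = 0.808012 (working shown to 6 dp, full precision carried).
The second survey: N=68, proportions 0.014706, 0.514706, 0.029412, 0.058824, 0.117647, 0.014706, 0.235294, 0.014706, giving 1−D = 0.660900.
Difference = |0.808012 − 0.660900| = 0.147112, i.e. 0.1471 to 4 decimal places.

0.1471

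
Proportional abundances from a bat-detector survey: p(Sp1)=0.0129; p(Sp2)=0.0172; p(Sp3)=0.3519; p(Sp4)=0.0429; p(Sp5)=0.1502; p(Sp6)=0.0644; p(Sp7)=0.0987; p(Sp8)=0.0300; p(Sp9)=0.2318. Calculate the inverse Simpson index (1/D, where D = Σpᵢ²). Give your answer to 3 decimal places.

D = 0.0129² + 0.0172² + 0.3519² + 0.0429² + 0.1502² + 0.0644² + 0.0987² + 0.03² + 0.2318² = 0.0001664 + 0.0002958 + 0.1238336 + 0.0018404 + 0.0225600 + 0.0041474 + 0.0097417 + 0.0009000 + 0.0537312 = 0.2172166 (working shown to 7 dp, full precision carried).
So 1/D = 4.60370, i.e. 4.604 to 3 decimal places.

4.604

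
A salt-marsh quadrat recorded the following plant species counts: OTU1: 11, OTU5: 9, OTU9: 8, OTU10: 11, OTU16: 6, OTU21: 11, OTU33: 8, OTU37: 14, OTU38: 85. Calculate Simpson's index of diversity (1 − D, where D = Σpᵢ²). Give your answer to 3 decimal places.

Total N = 11+9+8+11+6+11+8+14+85 = 163, so the proportions are 0.06748, 0.05521, 0.04908, 0.06748, 0.03681, 0.06748, 0.04908, 0.08589, 0.52147 (working shown to 5 dp, full precision carried).
D = 0.06748² + 0.05521² + 0.04908² + 0.06748² + 0.03681² + 0.06748² + 0.04908² + 0.08589² + 0.52147² = 0.00455 + 0.00305 + 0.00241 + 0.00455 + 0.00135 + 0.00455 + 0.00241 + 0.00738 + 0.27193 = 0.30219.
So 1 − D = 0.69781, i.e. 0.698 to 3 decimal places.

0.698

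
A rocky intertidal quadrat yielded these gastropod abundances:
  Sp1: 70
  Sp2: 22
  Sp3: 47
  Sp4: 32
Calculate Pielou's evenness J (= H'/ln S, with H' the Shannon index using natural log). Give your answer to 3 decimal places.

Total N = 70+22+47+32 = 171, so the proportions are 0.40936, 0.12865, 0.27485, 0.18713 (working shown to 5 dp, full precision carried).
H' = −Σ pᵢ ln pᵢ = −((-0.36562) + (-0.26382) + (-0.35498) + (-0.31362)) = 1.29805.
With S = 4 species, ln S = 1.38629, so J = 1.29805/1.38629 = 0.93634, i.e. 0.936 to 3 decimal places.

0.936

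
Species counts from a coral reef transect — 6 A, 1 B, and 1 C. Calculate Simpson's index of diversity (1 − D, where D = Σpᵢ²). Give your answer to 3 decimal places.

Total N = 6+1+1 = 8, so the proportions are 0.75, 0.125, 0.125 (working shown to 5 dp, full precision carried).
D = 0.75² + 0.125² + 0.125² = 0.56250 + 0.01562 + 0.01562 = 0.59375.
So 1 − D = 0.40625, i.e. 0.406 to 3 decimal places.

0.406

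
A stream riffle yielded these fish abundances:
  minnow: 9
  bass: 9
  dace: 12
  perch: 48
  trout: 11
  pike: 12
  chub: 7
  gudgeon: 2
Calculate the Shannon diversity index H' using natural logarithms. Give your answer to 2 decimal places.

1.73

Total N = 9+9+12+48+11+12+7+2 = 110, so the proportions are 0.0818, 0.0818, 0.1091, 0.4364, 0.1, 0.1091, 0.0636, 0.0182 (working shown to 4 dp, full precision carried).
Each pᵢ ln pᵢ term: 0.0818×(-2.5033)=-0.2048, 0.0818×(-2.5033)=-0.2048, 0.1091×(-2.2156)=-0.2417, 0.4364×(-0.8293)=-0.3619, 0.1×(-2.3026)=-0.2303, 0.1091×(-2.2156)=-0.2417, 0.0636×(-2.7546)=-0.1753, 0.0182×(-4.0073)=-0.0729.
Sum = -1.7333, so H' = 1.73.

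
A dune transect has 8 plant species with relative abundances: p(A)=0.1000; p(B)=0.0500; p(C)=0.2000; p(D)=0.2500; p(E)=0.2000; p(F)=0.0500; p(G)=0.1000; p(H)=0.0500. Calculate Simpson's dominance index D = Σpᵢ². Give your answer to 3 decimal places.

0.170

D = 0.1² + 0.05² + 0.2² + 0.25² + 0.2² + 0.05² + 0.1² + 0.05² = 0.01000 + 0.00250 + 0.04000 + 0.06250 + 0.04000 + 0.00250 + 0.01000 + 0.00250 = 0.17000 (working shown to 5 dp, full precision carried).
To 3 decimal places, D = 0.170.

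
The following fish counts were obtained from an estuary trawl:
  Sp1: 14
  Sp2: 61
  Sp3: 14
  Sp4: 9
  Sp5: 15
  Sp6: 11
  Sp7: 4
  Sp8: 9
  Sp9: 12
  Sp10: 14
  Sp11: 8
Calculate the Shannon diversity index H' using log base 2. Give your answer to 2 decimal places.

Total N = 14+61+14+9+15+11+4+9+12+14+8 = 171, so the proportions are 0.0819, 0.3567, 0.0819, 0.0526, 0.0877, 0.0643, 0.0234, 0.0526, 0.0702, 0.0819, 0.0468 (working shown to 4 dp, full precision carried).
Each pᵢ log₂ pᵢ term: 0.0819×(-3.6105)=-0.2956, 0.3567×(-1.4871)=-0.5305, 0.0819×(-3.6105)=-0.2956, 0.0526×(-4.2479)=-0.2236, 0.0877×(-3.5110)=-0.3080, 0.0643×(-3.9584)=-0.2546, 0.0234×(-5.4179)=-0.1267, 0.0526×(-4.2479)=-0.2236, 0.0702×(-3.8329)=-0.2690, 0.0819×(-3.6105)=-0.2956, 0.0468×(-4.4179)=-0.2067.
Sum = -3.0294, so H' = 3.03.

3.03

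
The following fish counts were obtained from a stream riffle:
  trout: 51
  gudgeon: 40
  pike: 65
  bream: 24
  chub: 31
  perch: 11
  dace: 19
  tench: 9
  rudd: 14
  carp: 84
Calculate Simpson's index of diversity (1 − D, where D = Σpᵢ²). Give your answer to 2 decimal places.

Total N = 51+40+65+24+31+11+19+9+14+84 = 348, so the proportions are 0.1466, 0.1149, 0.1868, 0.069, 0.0891, 0.0316, 0.0546, 0.0259, 0.0402, 0.2414 (working shown to 4 dp, full precision carried).
D = 0.1466² + 0.1149² + 0.1868² + 0.069² + 0.0891² + 0.0316² + 0.0546² + 0.0259² + 0.0402² + 0.2414² = 0.0215 + 0.0132 + 0.0349 + 0.0048 + 0.0079 + 0.0010 + 0.0030 + 0.0007 + 0.0016 + 0.0583 = 0.1468.
So 1 − D = 0.8532, i.e. 0.85 to 2 decimal places.

0.85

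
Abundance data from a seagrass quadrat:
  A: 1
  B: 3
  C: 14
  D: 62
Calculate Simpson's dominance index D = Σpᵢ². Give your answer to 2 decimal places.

Total N = 1+3+14+62 = 80, so the proportions are 0.0125, 0.0375, 0.175, 0.775 (working shown to 4 dp, full precision carried).
D = 0.0125² + 0.0375² + 0.175² + 0.775² = 0.0002 + 0.0014 + 0.0306 + 0.6006 = 0.6328.
To 2 decimal places, D = 0.63.

0.63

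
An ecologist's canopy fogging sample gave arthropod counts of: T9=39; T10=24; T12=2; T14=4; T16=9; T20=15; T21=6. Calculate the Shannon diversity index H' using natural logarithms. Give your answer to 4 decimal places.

1.5928

Total N = 39+24+2+4+9+15+6 = 99, so the proportions are 0.393939, 0.242424, 0.020202, 0.040404, 0.090909, 0.151515, 0.060606 (working shown to 6 dp, full precision carried).
Each pᵢ ln pᵢ term: 0.393939×(-0.931558)=-0.366977, 0.242424×(-1.417066)=-0.343531, 0.020202×(-3.901973)=-0.078828, 0.040404×(-3.208825)=-0.129650, 0.090909×(-2.397895)=-0.217990, 0.151515×(-1.887070)=-0.285920, 0.060606×(-2.803360)=-0.169901.
Sum = -1.592797, so H' = 1.5928.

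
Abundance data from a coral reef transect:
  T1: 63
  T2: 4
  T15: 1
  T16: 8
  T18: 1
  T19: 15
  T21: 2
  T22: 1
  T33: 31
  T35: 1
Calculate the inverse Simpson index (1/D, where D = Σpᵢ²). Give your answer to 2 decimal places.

Total N = 63+4+1+8+1+15+2+1+31+1 = 127, so the proportions are 0.49606, 0.0315, 0.00787, 0.06299, 0.00787, 0.11811, 0.01575, 0.00787, 0.24409, 0.00787 (working shown to 5 dp, full precision carried).
D = 0.49606² + 0.0315² + 0.00787² + 0.06299² + 0.00787² + 0.11811² + 0.01575² + 0.00787² + 0.24409² + 0.00787² = 0.24608 + 0.00099 + 0.00006 + 0.00397 + 0.00006 + 0.01395 + 0.00025 + 0.00006 + 0.05958 + 0.00006 = 0.32507.
So 1/D = 3.0763, i.e. 3.08 to 2 decimal places.

3.08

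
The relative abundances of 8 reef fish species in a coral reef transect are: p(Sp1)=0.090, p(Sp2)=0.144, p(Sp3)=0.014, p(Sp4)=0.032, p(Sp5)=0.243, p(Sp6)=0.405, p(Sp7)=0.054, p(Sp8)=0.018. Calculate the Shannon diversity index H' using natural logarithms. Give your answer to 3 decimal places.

1.605

Each pᵢ ln pᵢ term (working shown to 5 dp, full precision carried): 0.09×(-2.40795)=-0.21672, 0.144×(-1.93794)=-0.27906, 0.014×(-4.26870)=-0.05976, 0.032×(-3.44202)=-0.11014, 0.243×(-1.41469)=-0.34377, 0.405×(-0.90387)=-0.36607, 0.054×(-2.91877)=-0.15761, 0.018×(-4.01738)=-0.07231.
Sum = -1.60545, so H' = 1.605.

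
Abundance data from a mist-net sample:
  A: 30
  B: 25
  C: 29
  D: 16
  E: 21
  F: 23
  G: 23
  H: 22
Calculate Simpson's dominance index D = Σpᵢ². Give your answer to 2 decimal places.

Total N = 30+25+29+16+21+23+23+22 = 189, so the proportions are 0.1587, 0.1323, 0.1534, 0.0847, 0.1111, 0.1217, 0.1217, 0.1164 (working shown to 4 dp, full precision carried).
D = 0.1587² + 0.1323² + 0.1534² + 0.0847² + 0.1111² + 0.1217² + 0.1217² + 0.1164² = 0.0252 + 0.0175 + 0.0235 + 0.0072 + 0.0123 + 0.0148 + 0.0148 + 0.0135 = 0.1289.
To 2 decimal places, D = 0.13.

0.13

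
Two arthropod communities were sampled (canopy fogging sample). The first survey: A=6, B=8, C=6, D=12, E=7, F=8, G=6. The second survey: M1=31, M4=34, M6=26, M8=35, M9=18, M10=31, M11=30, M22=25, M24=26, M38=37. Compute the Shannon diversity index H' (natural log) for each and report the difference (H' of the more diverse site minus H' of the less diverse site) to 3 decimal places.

The first survey: N=53, proportions 0.11321, 0.15094, 0.11321, 0.22642, 0.13208, 0.15094, 0.11321, giving H' = 1.91439 (working shown to 5 dp, full precision carried).
The second survey: N=293, proportions 0.1058, 0.11604, 0.08874, 0.11945, 0.06143, 0.1058, 0.10239, 0.08532, 0.08874, 0.12628, giving H' = 2.28495.
Difference = |1.91439 − 2.28495| = 0.37056, i.e. 0.371 to 3 decimal places.

0.371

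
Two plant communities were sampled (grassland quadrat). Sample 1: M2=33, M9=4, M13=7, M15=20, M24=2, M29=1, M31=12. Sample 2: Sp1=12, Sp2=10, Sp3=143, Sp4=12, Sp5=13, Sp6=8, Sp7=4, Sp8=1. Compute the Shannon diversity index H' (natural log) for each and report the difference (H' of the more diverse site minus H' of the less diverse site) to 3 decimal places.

0.376

Sample 1: N=79, proportions 0.41772, 0.05063, 0.08861, 0.25316, 0.02532, 0.01266, 0.1519, giving H' = 1.51285 (working shown to 5 dp, full precision carried).
Sample 2: N=203, proportions 0.05911, 0.04926, 0.70443, 0.05911, 0.06404, 0.03941, 0.0197, 0.00493, giving H' = 1.13648.
Difference = |1.51285 − 1.13648| = 0.37637, i.e. 0.376 to 3 decimal places.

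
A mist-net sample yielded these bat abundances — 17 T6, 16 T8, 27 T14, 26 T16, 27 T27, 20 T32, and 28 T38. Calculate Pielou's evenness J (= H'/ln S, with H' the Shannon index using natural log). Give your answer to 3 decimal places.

Total N = 17+16+27+26+27+20+28 = 161, so the proportions are 0.10559, 0.09938, 0.1677, 0.16149, 0.1677, 0.12422, 0.17391 (working shown to 5 dp, full precision carried).
H' = −Σ pᵢ ln pᵢ = −((-0.23739) + (-0.22945) + (-0.29944) + (-0.29445) + (-0.29944) + (-0.25909) + (-0.30421)) = 1.92347.
With S = 7 species, ln S = 1.94591, so J = 1.92347/1.94591 = 0.98847, i.e. 0.988 to 3 decimal places.

0.988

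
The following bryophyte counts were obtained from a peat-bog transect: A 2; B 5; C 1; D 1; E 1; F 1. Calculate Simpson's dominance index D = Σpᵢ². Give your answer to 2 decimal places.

Total N = 2+5+1+1+1+1 = 11, so the proportions are 0.1818, 0.4545, 0.0909, 0.0909, 0.0909, 0.0909 (working shown to 4 dp, full precision carried).
D = 0.1818² + 0.4545² + 0.0909² + 0.0909² + 0.0909² + 0.0909² = 0.0331 + 0.2066 + 0.0083 + 0.0083 + 0.0083 + 0.0083 = 0.2727.
To 2 decimal places, D = 0.27.

0.27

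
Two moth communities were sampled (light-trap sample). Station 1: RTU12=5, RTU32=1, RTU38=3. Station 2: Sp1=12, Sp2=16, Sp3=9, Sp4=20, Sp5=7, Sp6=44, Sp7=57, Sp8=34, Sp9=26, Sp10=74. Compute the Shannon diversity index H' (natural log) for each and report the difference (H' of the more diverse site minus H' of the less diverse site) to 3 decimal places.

Station 1: N=9, proportions 0.55556, 0.11111, 0.33333, giving H' = 0.93689 (working shown to 5 dp, full precision carried).
Station 2: N=299, proportions 0.04013, 0.05351, 0.0301, 0.06689, 0.02341, 0.14716, 0.19064, 0.11371, 0.08696, 0.24749, giving H' = 2.06313.
Difference = |0.93689 − 2.06313| = 1.12624, i.e. 1.126 to 3 decimal places.

1.126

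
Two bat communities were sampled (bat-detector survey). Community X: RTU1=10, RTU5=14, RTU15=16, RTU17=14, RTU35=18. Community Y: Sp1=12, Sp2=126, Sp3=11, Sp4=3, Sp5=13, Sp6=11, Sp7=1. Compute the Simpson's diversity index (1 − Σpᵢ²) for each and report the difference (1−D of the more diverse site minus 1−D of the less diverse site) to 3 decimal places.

0.318

Community X: N=72, proportions 0.13889, 0.19444, 0.22222, 0.19444, 0.25, giving 1−D = 0.79321 (working shown to 5 dp, full precision carried).
Community Y: N=177, proportions 0.0678, 0.71186, 0.06215, 0.01695, 0.07345, 0.06215, 0.00565, giving 1−D = 0.47521.
Difference = |0.79321 − 0.47521| = 0.31800, i.e. 0.318 to 3 decimal places.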